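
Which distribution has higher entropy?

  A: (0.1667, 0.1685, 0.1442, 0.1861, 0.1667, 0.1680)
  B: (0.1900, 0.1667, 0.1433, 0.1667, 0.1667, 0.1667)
A

Both distributions are close to uniform, making this a harder comparison.

H(A) = 2.5811 bits
H(B) = 2.5802 bits

The distribution closer to uniform has higher entropy.
Answer: A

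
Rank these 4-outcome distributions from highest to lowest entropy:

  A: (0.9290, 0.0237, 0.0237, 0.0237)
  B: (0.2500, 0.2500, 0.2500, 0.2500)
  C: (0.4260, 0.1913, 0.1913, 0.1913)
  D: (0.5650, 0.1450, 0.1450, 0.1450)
B > C > D > A

Key insight: Entropy is maximized by uniform distributions and minimized by concentrated distributions.

Entropies:
  H(A) = 0.4822 bits
  H(B) = 2.0000 bits
  H(C) = 1.8939 bits
  H(D) = 1.6772 bits

Ranking: B > C > D > A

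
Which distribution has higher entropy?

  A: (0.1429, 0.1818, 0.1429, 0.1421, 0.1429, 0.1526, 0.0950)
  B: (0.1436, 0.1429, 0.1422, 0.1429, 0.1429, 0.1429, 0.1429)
B

Both distributions are close to uniform, making this a harder comparison.

H(A) = 2.7867 bits
H(B) = 2.8074 bits

The distribution closer to uniform has higher entropy.
Answer: B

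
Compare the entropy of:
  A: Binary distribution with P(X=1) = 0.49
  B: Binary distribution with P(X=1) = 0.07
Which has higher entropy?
A

For binary distributions, entropy is maximized at p=0.5 and decreases as p moves toward 0 or 1.

H(A) = H(0.49) = 0.9997 bits
H(B) = H(0.07) = 0.3659 bits

Distribution A (p=0.49) is closer to uniform (p=0.5), so it has higher entropy.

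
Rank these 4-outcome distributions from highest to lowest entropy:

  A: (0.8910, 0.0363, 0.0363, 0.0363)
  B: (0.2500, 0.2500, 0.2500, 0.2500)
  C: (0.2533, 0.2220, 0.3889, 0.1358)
B > C > A

Key insight: Entropy is maximized by uniform distributions and minimized by concentrated distributions.

- Uniform distributions have maximum entropy log₂(4) = 2.0000 bits
- The more "peaked" or concentrated a distribution, the lower its entropy

Entropies:
  H(A) = 0.6697 bits
  H(B) = 2.0000 bits
  H(C) = 1.9050 bits

Ranking: B > C > A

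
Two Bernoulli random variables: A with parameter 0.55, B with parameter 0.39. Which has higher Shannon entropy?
A

For binary distributions, entropy is maximized at p=0.5 and decreases as p moves toward 0 or 1.

H(A) = H(0.55) = 0.9928 bits
H(B) = H(0.39) = 0.9648 bits

Distribution A (p=0.55) is closer to uniform (p=0.5), so it has higher entropy.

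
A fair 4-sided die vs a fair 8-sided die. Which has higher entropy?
8-sided die

Both are uniform distributions; for uniform over n outcomes, H = log₂(n). H(4-sided) = log₂(4) = 2.000 bits and H(8-sided) = log₂(8) = 3.000 bits. More outcomes in a uniform distribution means higher entropy.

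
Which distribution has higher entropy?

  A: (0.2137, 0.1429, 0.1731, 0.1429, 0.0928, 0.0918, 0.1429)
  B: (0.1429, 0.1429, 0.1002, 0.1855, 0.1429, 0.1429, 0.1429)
B

Both distributions are close to uniform, making this a harder comparison.

H(A) = 2.7515 bits
H(B) = 2.7887 bits

The distribution closer to uniform has higher entropy.
Answer: B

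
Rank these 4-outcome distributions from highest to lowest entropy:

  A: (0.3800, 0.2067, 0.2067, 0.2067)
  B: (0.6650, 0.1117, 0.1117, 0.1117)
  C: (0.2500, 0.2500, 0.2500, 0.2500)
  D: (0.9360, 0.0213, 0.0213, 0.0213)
C > A > B > D

Key insight: Entropy is maximized by uniform distributions and minimized by concentrated distributions.

Entropies:
  H(A) = 1.9407 bits
  H(B) = 1.4509 bits
  H(C) = 2.0000 bits
  H(D) = 0.4446 bits

Ranking: C > A > B > D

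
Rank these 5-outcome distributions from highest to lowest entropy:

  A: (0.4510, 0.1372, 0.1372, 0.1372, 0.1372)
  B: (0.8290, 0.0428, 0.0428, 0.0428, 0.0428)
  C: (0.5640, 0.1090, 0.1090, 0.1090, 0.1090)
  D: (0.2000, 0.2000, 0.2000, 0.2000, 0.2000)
D > A > C > B

Key insight: Entropy is maximized by uniform distributions and minimized by concentrated distributions.

Entropies:
  H(A) = 2.0911 bits
  H(B) = 1.0020 bits
  H(C) = 1.8601 bits
  H(D) = 2.3219 bits

Ranking: D > A > C > B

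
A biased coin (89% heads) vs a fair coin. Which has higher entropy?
Fair coin

The fair coin is uniform (p=0.5), maximizing binary entropy at 1 bit. The biased coin has H(0.89) ≈ 0.500 bits — its outcome is more predictable, so its entropy is lower.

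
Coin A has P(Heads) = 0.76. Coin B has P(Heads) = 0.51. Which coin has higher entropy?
B

For binary distributions, entropy is maximized at p=0.5 and decreases as p moves toward 0 or 1.

H(A) = H(0.76) = 0.7950 bits
H(B) = H(0.51) = 0.9997 bits

Distribution B (p=0.51) is closer to uniform (p=0.5), so it has higher entropy.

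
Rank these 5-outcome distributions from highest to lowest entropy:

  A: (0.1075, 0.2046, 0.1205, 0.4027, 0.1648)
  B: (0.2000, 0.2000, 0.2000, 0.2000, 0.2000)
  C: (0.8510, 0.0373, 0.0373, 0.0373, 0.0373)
B > A > C

Key insight: Entropy is maximized by uniform distributions and minimized by concentrated distributions.

- Uniform distributions have maximum entropy log₂(5) = 2.3219 bits
- The more "peaked" or concentrated a distribution, the lower its entropy

Entropies:
  H(A) = 2.1391 bits
  H(B) = 2.3219 bits
  H(C) = 0.9053 bits

Ranking: B > A > C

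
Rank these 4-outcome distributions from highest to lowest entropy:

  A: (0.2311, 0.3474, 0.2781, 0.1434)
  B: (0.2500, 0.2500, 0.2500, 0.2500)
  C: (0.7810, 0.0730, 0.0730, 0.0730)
B > A > C

Key insight: Entropy is maximized by uniform distributions and minimized by concentrated distributions.

- Uniform distributions have maximum entropy log₂(4) = 2.0000 bits
- The more "peaked" or concentrated a distribution, the lower its entropy

Entropies:
  H(A) = 1.9336 bits
  H(B) = 2.0000 bits
  H(C) = 1.1054 bits

Ranking: B > A > C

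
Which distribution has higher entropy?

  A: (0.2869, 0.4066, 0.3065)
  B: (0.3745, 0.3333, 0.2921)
B

Both distributions are close to uniform, making this a harder comparison.

H(A) = 1.5676 bits
H(B) = 1.5776 bits

The distribution closer to uniform has higher entropy.
Answer: B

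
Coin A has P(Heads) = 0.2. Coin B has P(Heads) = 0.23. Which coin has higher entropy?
B

For binary distributions, entropy is maximized at p=0.5 and decreases as p moves toward 0 or 1.

H(A) = H(0.2) = 0.7219 bits
H(B) = H(0.23) = 0.7780 bits

Distribution B (p=0.23) is closer to uniform (p=0.5), so it has higher entropy.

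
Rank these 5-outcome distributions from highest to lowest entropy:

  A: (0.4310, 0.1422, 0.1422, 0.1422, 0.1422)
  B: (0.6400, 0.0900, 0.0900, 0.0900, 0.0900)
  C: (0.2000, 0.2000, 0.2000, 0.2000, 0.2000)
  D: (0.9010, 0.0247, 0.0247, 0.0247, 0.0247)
C > A > B > D

Key insight: Entropy is maximized by uniform distributions and minimized by concentrated distributions.

Entropies:
  H(A) = 2.1242 bits
  H(B) = 1.6627 bits
  H(C) = 2.3219 bits
  H(D) = 0.6638 bits

Ranking: C > A > B > D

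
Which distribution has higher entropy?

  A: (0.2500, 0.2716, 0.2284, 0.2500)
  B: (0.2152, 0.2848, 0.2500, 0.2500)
A

Both distributions are close to uniform, making this a harder comparison.

H(A) = 1.9973 bits
H(B) = 1.9930 bits

The distribution closer to uniform has higher entropy.
Answer: A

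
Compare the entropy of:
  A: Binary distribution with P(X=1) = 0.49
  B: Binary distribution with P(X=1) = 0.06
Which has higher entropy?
A

For binary distributions, entropy is maximized at p=0.5 and decreases as p moves toward 0 or 1.

H(A) = H(0.49) = 0.9997 bits
H(B) = H(0.06) = 0.3274 bits

Distribution A (p=0.49) is closer to uniform (p=0.5), so it has higher entropy.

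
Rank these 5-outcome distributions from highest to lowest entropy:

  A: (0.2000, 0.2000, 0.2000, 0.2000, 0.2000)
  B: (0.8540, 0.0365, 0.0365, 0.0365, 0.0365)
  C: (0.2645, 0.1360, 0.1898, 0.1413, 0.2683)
A > C > B

Key insight: Entropy is maximized by uniform distributions and minimized by concentrated distributions.

- Uniform distributions have maximum entropy log₂(5) = 2.3219 bits
- The more "peaked" or concentrated a distribution, the lower its entropy

Entropies:
  H(A) = 2.3219 bits
  H(B) = 0.8917 bits
  H(C) = 2.2623 bits

Ranking: A > C > B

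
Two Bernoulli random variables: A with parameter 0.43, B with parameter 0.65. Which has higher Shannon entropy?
A

For binary distributions, entropy is maximized at p=0.5 and decreases as p moves toward 0 or 1.

H(A) = H(0.43) = 0.9858 bits
H(B) = H(0.65) = 0.9341 bits

Distribution A (p=0.43) is closer to uniform (p=0.5), so it has higher entropy.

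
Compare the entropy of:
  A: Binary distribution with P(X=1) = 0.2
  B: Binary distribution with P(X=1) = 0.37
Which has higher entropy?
B

For binary distributions, entropy is maximized at p=0.5 and decreases as p moves toward 0 or 1.

H(A) = H(0.2) = 0.7219 bits
H(B) = H(0.37) = 0.9507 bits

Distribution B (p=0.37) is closer to uniform (p=0.5), so it has higher entropy.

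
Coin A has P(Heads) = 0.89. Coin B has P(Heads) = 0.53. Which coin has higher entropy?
B

For binary distributions, entropy is maximized at p=0.5 and decreases as p moves toward 0 or 1.

H(A) = H(0.89) = 0.4999 bits
H(B) = H(0.53) = 0.9974 bits

Distribution B (p=0.53) is closer to uniform (p=0.5), so it has higher entropy.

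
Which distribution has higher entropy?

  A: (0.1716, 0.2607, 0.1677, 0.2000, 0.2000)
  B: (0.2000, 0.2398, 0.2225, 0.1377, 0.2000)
A

Both distributions are close to uniform, making this a harder comparison.

H(A) = 2.3028 bits
H(B) = 2.2990 bits

The distribution closer to uniform has higher entropy.
Answer: A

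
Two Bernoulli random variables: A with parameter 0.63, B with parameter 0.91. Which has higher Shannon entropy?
A

For binary distributions, entropy is maximized at p=0.5 and decreases as p moves toward 0 or 1.

H(A) = H(0.63) = 0.9507 bits
H(B) = H(0.91) = 0.4365 bits

Distribution A (p=0.63) is closer to uniform (p=0.5), so it has higher entropy.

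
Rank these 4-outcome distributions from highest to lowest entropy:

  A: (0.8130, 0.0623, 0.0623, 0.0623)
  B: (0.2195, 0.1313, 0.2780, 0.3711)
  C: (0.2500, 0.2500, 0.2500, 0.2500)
C > B > A

Key insight: Entropy is maximized by uniform distributions and minimized by concentrated distributions.

- Uniform distributions have maximum entropy log₂(4) = 2.0000 bits
- The more "peaked" or concentrated a distribution, the lower its entropy

Entropies:
  H(A) = 0.9915 bits
  H(B) = 1.9090 bits
  H(C) = 2.0000 bits

Ranking: C > B > A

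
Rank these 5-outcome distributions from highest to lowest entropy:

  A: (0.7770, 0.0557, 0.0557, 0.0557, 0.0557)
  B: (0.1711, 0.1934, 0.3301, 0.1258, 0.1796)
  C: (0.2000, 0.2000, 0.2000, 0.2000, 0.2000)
C > B > A

Key insight: Entropy is maximized by uniform distributions and minimized by concentrated distributions.

- Uniform distributions have maximum entropy log₂(5) = 2.3219 bits
- The more "peaked" or concentrated a distribution, the lower its entropy

Entropies:
  H(A) = 1.2116 bits
  H(B) = 2.2432 bits
  H(C) = 2.3219 bits

Ranking: C > B > A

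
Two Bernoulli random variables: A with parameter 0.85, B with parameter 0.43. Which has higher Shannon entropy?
B

For binary distributions, entropy is maximized at p=0.5 and decreases as p moves toward 0 or 1.

H(A) = H(0.85) = 0.6098 bits
H(B) = H(0.43) = 0.9858 bits

Distribution B (p=0.43) is closer to uniform (p=0.5), so it has higher entropy.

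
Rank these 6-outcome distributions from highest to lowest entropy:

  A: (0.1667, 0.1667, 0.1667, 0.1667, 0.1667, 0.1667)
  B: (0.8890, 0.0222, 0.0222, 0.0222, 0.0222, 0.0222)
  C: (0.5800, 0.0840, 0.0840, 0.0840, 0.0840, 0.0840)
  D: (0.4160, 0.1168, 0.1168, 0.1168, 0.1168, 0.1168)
A > D > C > B

Key insight: Entropy is maximized by uniform distributions and minimized by concentrated distributions.

Entropies:
  H(A) = 2.5850 bits
  H(B) = 0.7607 bits
  H(C) = 1.9567 bits
  H(D) = 2.3355 bits

Ranking: A > D > C > B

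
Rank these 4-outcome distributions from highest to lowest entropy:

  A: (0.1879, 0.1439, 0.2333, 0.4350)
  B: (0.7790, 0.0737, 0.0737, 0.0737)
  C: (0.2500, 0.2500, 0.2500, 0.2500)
C > A > B

Key insight: Entropy is maximized by uniform distributions and minimized by concentrated distributions.

- Uniform distributions have maximum entropy log₂(4) = 2.0000 bits
- The more "peaked" or concentrated a distribution, the lower its entropy

Entropies:
  H(A) = 1.8678 bits
  H(B) = 1.1123 bits
  H(C) = 2.0000 bits

Ranking: C > A > B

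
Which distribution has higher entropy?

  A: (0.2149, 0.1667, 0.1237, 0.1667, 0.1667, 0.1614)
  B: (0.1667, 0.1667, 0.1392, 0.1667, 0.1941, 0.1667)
B

Both distributions are close to uniform, making this a harder comparison.

H(A) = 2.5668 bits
H(B) = 2.5784 bits

The distribution closer to uniform has higher entropy.
Answer: B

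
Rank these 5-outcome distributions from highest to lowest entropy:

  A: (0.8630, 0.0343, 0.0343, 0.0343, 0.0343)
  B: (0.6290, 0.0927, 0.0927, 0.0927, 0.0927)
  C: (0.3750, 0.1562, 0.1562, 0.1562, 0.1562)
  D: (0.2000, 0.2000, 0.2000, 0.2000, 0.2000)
D > C > B > A

Key insight: Entropy is maximized by uniform distributions and minimized by concentrated distributions.

Entropies:
  H(A) = 0.8503 bits
  H(B) = 1.6934 bits
  H(C) = 2.2044 bits
  H(D) = 2.3219 bits

Ranking: D > C > B > A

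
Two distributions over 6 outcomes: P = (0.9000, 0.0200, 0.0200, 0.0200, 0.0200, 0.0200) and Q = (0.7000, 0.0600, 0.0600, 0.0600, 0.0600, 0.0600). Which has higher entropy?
Q

P is highly concentrated on one outcome (90%), making it nearly deterministic. Q spreads its mass more evenly (max 70%). The more spread-out distribution has higher entropy: H(P) ≈ 0.701 bits, H(Q) ≈ 1.578 bits.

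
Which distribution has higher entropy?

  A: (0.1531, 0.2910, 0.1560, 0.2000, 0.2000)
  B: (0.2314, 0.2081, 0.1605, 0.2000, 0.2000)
B

Both distributions are close to uniform, making this a harder comparison.

H(A) = 2.2796 bits
H(B) = 2.3123 bits

The distribution closer to uniform has higher entropy.
Answer: B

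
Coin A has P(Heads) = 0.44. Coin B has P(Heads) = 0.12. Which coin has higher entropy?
A

For binary distributions, entropy is maximized at p=0.5 and decreases as p moves toward 0 or 1.

H(A) = H(0.44) = 0.9896 bits
H(B) = H(0.12) = 0.5294 bits

Distribution A (p=0.44) is closer to uniform (p=0.5), so it has higher entropy.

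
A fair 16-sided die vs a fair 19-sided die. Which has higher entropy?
19-sided die

Both are uniform distributions; for uniform over n outcomes, H = log₂(n). H(16-sided) = log₂(16) = 4.000 bits and H(19-sided) = log₂(19) = 4.248 bits. More outcomes in a uniform distribution means higher entropy.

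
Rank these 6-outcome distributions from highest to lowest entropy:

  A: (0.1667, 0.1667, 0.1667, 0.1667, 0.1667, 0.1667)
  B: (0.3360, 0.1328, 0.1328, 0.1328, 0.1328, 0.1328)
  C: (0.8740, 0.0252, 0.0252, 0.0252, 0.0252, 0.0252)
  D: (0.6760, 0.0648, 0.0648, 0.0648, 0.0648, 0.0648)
A > B > D > C

Key insight: Entropy is maximized by uniform distributions and minimized by concentrated distributions.

Entropies:
  H(A) = 2.5850 bits
  H(B) = 2.4627 bits
  H(C) = 0.8389 bits
  H(D) = 1.6610 bits

Ranking: A > B > D > C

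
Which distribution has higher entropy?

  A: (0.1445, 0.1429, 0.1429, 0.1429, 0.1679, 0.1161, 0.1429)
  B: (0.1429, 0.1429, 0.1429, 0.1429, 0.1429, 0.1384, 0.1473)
B

Both distributions are close to uniform, making this a harder comparison.

H(A) = 2.8005 bits
H(B) = 2.8072 bits

The distribution closer to uniform has higher entropy.
Answer: B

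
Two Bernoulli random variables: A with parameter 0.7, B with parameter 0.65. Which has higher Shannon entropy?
B

For binary distributions, entropy is maximized at p=0.5 and decreases as p moves toward 0 or 1.

H(A) = H(0.7) = 0.8813 bits
H(B) = H(0.65) = 0.9341 bits

Distribution B (p=0.65) is closer to uniform (p=0.5), so it has higher entropy.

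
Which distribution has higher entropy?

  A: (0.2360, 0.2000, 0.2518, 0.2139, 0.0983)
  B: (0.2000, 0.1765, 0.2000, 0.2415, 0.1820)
B

Both distributions are close to uniform, making this a harder comparison.

H(A) = 2.2619 bits
H(B) = 2.3128 bits

The distribution closer to uniform has higher entropy.
Answer: B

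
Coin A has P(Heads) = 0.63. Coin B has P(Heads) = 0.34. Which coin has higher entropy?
A

For binary distributions, entropy is maximized at p=0.5 and decreases as p moves toward 0 or 1.

H(A) = H(0.63) = 0.9507 bits
H(B) = H(0.34) = 0.9248 bits

Distribution A (p=0.63) is closer to uniform (p=0.5), so it has higher entropy.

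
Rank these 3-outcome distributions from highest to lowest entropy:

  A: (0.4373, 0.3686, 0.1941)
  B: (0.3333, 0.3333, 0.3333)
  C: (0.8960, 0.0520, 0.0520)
B > A > C

Key insight: Entropy is maximized by uniform distributions and minimized by concentrated distributions.

- Uniform distributions have maximum entropy log₂(3) = 1.5850 bits
- The more "peaked" or concentrated a distribution, the lower its entropy

Entropies:
  H(A) = 1.5116 bits
  H(B) = 1.5850 bits
  H(C) = 0.5855 bits

Ranking: B > A > C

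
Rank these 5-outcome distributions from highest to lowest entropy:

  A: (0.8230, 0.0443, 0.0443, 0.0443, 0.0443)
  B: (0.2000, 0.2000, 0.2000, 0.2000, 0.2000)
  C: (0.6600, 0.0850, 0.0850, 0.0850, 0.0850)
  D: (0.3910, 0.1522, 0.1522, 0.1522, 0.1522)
B > D > C > A

Key insight: Entropy is maximized by uniform distributions and minimized by concentrated distributions.

Entropies:
  H(A) = 1.0275 bits
  H(B) = 2.3219 bits
  H(C) = 1.6048 bits
  H(D) = 2.1834 bits

Ranking: B > D > C > A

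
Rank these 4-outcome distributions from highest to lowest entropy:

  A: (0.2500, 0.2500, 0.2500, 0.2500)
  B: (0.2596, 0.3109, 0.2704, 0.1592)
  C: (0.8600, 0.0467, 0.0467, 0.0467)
A > B > C

Key insight: Entropy is maximized by uniform distributions and minimized by concentrated distributions.

- Uniform distributions have maximum entropy log₂(4) = 2.0000 bits
- The more "peaked" or concentrated a distribution, the lower its entropy

Entropies:
  H(A) = 2.0000 bits
  H(B) = 1.9613 bits
  H(C) = 0.8061 bits

Ranking: A > B > C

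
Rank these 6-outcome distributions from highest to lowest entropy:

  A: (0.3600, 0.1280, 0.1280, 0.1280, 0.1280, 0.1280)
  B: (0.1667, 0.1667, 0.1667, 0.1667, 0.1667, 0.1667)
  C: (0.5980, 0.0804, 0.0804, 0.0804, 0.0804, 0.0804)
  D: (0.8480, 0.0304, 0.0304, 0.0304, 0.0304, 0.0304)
B > A > C > D

Key insight: Entropy is maximized by uniform distributions and minimized by concentrated distributions.

Entropies:
  H(A) = 2.4287 bits
  H(B) = 2.5850 bits
  H(C) = 1.9055 bits
  H(D) = 0.9678 bits

Ranking: B > A > C > D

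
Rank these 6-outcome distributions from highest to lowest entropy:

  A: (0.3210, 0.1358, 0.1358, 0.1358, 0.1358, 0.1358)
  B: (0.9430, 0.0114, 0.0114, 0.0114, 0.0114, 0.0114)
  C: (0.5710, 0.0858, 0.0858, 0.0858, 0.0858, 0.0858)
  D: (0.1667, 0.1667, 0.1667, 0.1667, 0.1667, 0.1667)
D > A > C > B

Key insight: Entropy is maximized by uniform distributions and minimized by concentrated distributions.

Entropies:
  H(A) = 2.4821 bits
  H(B) = 0.4478 bits
  H(C) = 1.9815 bits
  H(D) = 2.5850 bits

Ranking: D > A > C > B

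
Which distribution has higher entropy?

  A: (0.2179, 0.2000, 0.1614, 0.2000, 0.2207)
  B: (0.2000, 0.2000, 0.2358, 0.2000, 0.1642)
A

Both distributions are close to uniform, making this a harder comparison.

H(A) = 2.3136 bits
H(B) = 2.3126 bits

The distribution closer to uniform has higher entropy.
Answer: A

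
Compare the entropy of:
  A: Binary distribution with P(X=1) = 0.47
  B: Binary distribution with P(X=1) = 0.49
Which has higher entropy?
B

For binary distributions, entropy is maximized at p=0.5 and decreases as p moves toward 0 or 1.

H(A) = H(0.47) = 0.9974 bits
H(B) = H(0.49) = 0.9997 bits

Distribution B (p=0.49) is closer to uniform (p=0.5), so it has higher entropy.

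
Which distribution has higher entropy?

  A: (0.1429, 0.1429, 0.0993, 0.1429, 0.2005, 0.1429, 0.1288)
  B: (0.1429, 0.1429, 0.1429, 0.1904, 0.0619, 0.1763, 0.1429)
A

Both distributions are close to uniform, making this a harder comparison.

H(A) = 2.7807 bits
H(B) = 2.7497 bits

The distribution closer to uniform has higher entropy.
Answer: A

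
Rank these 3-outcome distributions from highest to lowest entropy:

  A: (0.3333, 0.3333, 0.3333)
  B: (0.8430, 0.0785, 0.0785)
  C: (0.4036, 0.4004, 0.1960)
A > C > B

Key insight: Entropy is maximized by uniform distributions and minimized by concentrated distributions.

- Uniform distributions have maximum entropy log₂(3) = 1.5850 bits
- The more "peaked" or concentrated a distribution, the lower its entropy

Entropies:
  H(A) = 1.5850 bits
  H(B) = 0.7841 bits
  H(C) = 1.5179 bits

Ranking: A > C > B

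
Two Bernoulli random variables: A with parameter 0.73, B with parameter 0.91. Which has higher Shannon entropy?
A

For binary distributions, entropy is maximized at p=0.5 and decreases as p moves toward 0 or 1.

H(A) = H(0.73) = 0.8415 bits
H(B) = H(0.91) = 0.4365 bits

Distribution A (p=0.73) is closer to uniform (p=0.5), so it has higher entropy.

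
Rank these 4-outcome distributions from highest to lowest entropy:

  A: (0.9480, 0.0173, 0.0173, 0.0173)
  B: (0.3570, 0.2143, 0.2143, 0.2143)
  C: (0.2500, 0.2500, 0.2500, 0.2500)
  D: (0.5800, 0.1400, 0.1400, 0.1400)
C > B > D > A

Key insight: Entropy is maximized by uniform distributions and minimized by concentrated distributions.

Entropies:
  H(A) = 0.3773 bits
  H(B) = 1.9593 bits
  H(C) = 2.0000 bits
  H(D) = 1.6471 bits

Ranking: C > B > D > A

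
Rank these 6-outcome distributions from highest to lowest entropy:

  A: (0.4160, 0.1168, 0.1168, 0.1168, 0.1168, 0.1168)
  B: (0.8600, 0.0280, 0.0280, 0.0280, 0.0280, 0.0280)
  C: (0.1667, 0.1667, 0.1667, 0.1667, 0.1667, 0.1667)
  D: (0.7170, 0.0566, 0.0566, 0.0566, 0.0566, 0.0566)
C > A > D > B

Key insight: Entropy is maximized by uniform distributions and minimized by concentrated distributions.

Entropies:
  H(A) = 2.3355 bits
  H(B) = 0.9093 bits
  H(C) = 2.5850 bits
  H(D) = 1.5166 bits

Ranking: C > A > D > B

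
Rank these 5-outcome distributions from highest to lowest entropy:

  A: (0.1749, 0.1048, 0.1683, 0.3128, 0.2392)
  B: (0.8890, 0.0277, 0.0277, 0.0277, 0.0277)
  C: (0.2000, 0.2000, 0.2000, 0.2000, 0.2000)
C > A > B

Key insight: Entropy is maximized by uniform distributions and minimized by concentrated distributions.

- Uniform distributions have maximum entropy log₂(5) = 2.3219 bits
- The more "peaked" or concentrated a distribution, the lower its entropy

Entropies:
  H(A) = 2.2318 bits
  H(B) = 0.7249 bits
  H(C) = 2.3219 bits

Ranking: C > A > B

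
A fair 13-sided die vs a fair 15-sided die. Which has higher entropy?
15-sided die

Both are uniform distributions; for uniform over n outcomes, H = log₂(n). H(13-sided) = log₂(13) = 3.700 bits and H(15-sided) = log₂(15) = 3.907 bits. More outcomes in a uniform distribution means higher entropy.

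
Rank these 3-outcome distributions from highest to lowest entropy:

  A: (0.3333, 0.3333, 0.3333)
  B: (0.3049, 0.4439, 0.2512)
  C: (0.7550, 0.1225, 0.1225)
A > B > C

Key insight: Entropy is maximized by uniform distributions and minimized by concentrated distributions.

- Uniform distributions have maximum entropy log₂(3) = 1.5850 bits
- The more "peaked" or concentrated a distribution, the lower its entropy

Entropies:
  H(A) = 1.5850 bits
  H(B) = 1.5433 bits
  H(C) = 1.0483 bits

Ranking: A > B > C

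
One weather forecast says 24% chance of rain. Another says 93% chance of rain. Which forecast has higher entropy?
24% forecast

Treat each forecast as a Bernoulli distribution. Binary entropy is maximized at p=0.5 and falls off symmetrically toward 0 or 1. The 24% forecast is closer to 50%, so it is more uncertain. H(24%) ≈ 0.795 bits, H(93%) ≈ 0.366 bits.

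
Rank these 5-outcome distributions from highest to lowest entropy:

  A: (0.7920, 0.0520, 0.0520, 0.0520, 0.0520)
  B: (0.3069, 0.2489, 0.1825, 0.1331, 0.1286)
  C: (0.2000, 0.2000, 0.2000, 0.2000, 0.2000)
C > B > A

Key insight: Entropy is maximized by uniform distributions and minimized by concentrated distributions.

- Uniform distributions have maximum entropy log₂(5) = 2.3219 bits
- The more "peaked" or concentrated a distribution, the lower its entropy

Entropies:
  H(A) = 1.1536 bits
  H(B) = 2.2381 bits
  H(C) = 2.3219 bits

Ranking: C > B > A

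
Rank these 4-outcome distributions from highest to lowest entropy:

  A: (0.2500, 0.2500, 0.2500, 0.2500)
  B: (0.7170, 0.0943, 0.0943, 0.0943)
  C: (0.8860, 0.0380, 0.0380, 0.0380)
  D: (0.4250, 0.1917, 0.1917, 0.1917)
A > D > B > C

Key insight: Entropy is maximized by uniform distributions and minimized by concentrated distributions.

Entropies:
  H(A) = 2.0000 bits
  H(B) = 1.3081 bits
  H(C) = 0.6926 bits
  H(D) = 1.8951 bits

Ranking: A > D > B > C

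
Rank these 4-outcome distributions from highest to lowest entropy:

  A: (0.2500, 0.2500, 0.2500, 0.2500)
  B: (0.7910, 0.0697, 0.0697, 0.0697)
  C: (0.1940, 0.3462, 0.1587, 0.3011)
A > C > B

Key insight: Entropy is maximized by uniform distributions and minimized by concentrated distributions.

- Uniform distributions have maximum entropy log₂(4) = 2.0000 bits
- The more "peaked" or concentrated a distribution, the lower its entropy

Entropies:
  H(A) = 2.0000 bits
  H(B) = 1.0708 bits
  H(C) = 1.9317 bits

Ranking: A > C > B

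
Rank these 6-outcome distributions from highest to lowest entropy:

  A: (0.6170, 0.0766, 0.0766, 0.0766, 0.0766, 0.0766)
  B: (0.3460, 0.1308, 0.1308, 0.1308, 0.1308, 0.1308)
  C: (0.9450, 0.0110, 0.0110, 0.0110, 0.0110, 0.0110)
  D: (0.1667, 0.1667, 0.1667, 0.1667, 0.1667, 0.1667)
D > B > A > C

Key insight: Entropy is maximized by uniform distributions and minimized by concentrated distributions.

Entropies:
  H(A) = 1.8494 bits
  H(B) = 2.4490 bits
  H(C) = 0.4350 bits
  H(D) = 2.5850 bits

Ranking: D > B > A > C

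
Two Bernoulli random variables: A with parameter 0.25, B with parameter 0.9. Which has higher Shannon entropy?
A

For binary distributions, entropy is maximized at p=0.5 and decreases as p moves toward 0 or 1.

H(A) = H(0.25) = 0.8113 bits
H(B) = H(0.9) = 0.4690 bits

Distribution A (p=0.25) is closer to uniform (p=0.5), so it has higher entropy.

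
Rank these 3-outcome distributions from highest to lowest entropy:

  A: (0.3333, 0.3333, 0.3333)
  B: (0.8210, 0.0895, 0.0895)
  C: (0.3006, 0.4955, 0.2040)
A > C > B

Key insight: Entropy is maximized by uniform distributions and minimized by concentrated distributions.

- Uniform distributions have maximum entropy log₂(3) = 1.5850 bits
- The more "peaked" or concentrated a distribution, the lower its entropy

Entropies:
  H(A) = 1.5850 bits
  H(B) = 0.8569 bits
  H(C) = 1.4911 bits

Ranking: A > C > B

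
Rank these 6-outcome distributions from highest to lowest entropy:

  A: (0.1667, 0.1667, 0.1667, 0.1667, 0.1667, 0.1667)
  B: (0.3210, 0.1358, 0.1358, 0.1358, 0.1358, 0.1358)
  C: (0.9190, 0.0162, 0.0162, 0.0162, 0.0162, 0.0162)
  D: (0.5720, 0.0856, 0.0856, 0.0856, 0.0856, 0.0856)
A > B > D > C

Key insight: Entropy is maximized by uniform distributions and minimized by concentrated distributions.

Entropies:
  H(A) = 2.5850 bits
  H(B) = 2.4821 bits
  H(C) = 0.5938 bits
  H(D) = 1.9788 bits

Ranking: A > B > D > C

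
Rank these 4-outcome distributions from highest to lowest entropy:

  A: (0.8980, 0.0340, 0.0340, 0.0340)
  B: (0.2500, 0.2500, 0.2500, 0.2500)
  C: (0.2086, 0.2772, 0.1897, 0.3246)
B > C > A

Key insight: Entropy is maximized by uniform distributions and minimized by concentrated distributions.

- Uniform distributions have maximum entropy log₂(4) = 2.0000 bits
- The more "peaked" or concentrated a distribution, the lower its entropy

Entropies:
  H(A) = 0.6370 bits
  H(B) = 2.0000 bits
  H(C) = 1.9666 bits

Ranking: B > C > A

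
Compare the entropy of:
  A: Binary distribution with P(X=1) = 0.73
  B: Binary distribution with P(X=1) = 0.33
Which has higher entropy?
B

For binary distributions, entropy is maximized at p=0.5 and decreases as p moves toward 0 or 1.

H(A) = H(0.73) = 0.8415 bits
H(B) = H(0.33) = 0.9149 bits

Distribution B (p=0.33) is closer to uniform (p=0.5), so it has higher entropy.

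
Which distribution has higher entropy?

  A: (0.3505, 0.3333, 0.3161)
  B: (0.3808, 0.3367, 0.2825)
A

Both distributions are close to uniform, making this a harder comparison.

H(A) = 1.5837 bits
H(B) = 1.5744 bits

The distribution closer to uniform has higher entropy.
Answer: A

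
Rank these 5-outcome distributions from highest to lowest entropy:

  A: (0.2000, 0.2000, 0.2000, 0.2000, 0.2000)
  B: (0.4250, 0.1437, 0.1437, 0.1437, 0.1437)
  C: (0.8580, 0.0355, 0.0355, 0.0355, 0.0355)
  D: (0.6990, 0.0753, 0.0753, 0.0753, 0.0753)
A > B > D > C

Key insight: Entropy is maximized by uniform distributions and minimized by concentrated distributions.

Entropies:
  H(A) = 2.3219 bits
  H(B) = 2.1337 bits
  H(C) = 0.8735 bits
  H(D) = 1.4845 bits

Ranking: A > B > D > C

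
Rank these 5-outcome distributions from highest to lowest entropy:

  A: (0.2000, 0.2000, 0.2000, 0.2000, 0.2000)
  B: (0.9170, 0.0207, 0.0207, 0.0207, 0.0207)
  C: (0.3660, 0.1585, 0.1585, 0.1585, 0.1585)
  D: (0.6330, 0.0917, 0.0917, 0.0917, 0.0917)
A > C > D > B

Key insight: Entropy is maximized by uniform distributions and minimized by concentrated distributions.

Entropies:
  H(A) = 2.3219 bits
  H(B) = 0.5787 bits
  H(C) = 2.2156 bits
  H(D) = 1.6823 bits

Ranking: A > C > D > B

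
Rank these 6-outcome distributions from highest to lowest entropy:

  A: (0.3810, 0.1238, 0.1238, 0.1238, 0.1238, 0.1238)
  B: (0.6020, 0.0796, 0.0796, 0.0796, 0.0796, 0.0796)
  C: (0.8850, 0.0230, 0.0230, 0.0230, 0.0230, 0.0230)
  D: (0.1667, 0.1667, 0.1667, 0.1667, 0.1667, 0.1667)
D > A > B > C

Key insight: Entropy is maximized by uniform distributions and minimized by concentrated distributions.

Entropies:
  H(A) = 2.3960 bits
  H(B) = 1.8939 bits
  H(C) = 0.7818 bits
  H(D) = 2.5850 bits

Ranking: D > A > B > C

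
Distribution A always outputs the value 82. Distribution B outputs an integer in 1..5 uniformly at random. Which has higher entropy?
B

A is deterministic, so H(A) = 0. B is uniform over 5 outcomes, so H(B) = log₂(5) = 2.322 bits. Any distribution with genuine randomness has higher entropy than a deterministic one.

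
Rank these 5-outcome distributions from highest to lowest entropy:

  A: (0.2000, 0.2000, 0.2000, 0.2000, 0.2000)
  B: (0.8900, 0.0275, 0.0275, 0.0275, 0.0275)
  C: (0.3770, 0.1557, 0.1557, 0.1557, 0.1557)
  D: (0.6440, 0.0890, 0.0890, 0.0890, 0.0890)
A > C > D > B

Key insight: Entropy is maximized by uniform distributions and minimized by concentrated distributions.

Entropies:
  H(A) = 2.3219 bits
  H(B) = 0.7199 bits
  H(C) = 2.2019 bits
  H(D) = 1.6513 bits

Ranking: A > C > D > B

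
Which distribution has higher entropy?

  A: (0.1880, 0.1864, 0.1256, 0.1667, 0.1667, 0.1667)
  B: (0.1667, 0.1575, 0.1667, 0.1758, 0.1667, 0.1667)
B

Both distributions are close to uniform, making this a harder comparison.

H(A) = 2.5734 bits
H(B) = 2.5842 bits

The distribution closer to uniform has higher entropy.
Answer: B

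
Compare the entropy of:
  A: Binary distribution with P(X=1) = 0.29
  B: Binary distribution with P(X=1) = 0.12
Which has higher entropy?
A

For binary distributions, entropy is maximized at p=0.5 and decreases as p moves toward 0 or 1.

H(A) = H(0.29) = 0.8687 bits
H(B) = H(0.12) = 0.5294 bits

Distribution A (p=0.29) is closer to uniform (p=0.5), so it has higher entropy.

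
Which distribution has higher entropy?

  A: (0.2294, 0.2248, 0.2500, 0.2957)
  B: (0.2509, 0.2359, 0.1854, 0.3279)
A

Both distributions are close to uniform, making this a harder comparison.

H(A) = 1.9912 bits
H(B) = 1.9702 bits

The distribution closer to uniform has higher entropy.
Answer: A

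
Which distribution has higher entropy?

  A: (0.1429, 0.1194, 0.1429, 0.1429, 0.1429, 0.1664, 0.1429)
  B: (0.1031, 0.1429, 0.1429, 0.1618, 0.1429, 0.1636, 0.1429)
A

Both distributions are close to uniform, making this a harder comparison.

H(A) = 2.8018 bits
H(B) = 2.7947 bits

The distribution closer to uniform has higher entropy.
Answer: A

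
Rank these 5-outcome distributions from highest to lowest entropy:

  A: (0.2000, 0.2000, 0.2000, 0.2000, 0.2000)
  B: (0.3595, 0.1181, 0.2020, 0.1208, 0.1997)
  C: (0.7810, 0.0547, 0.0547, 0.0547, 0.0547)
A > B > C

Key insight: Entropy is maximized by uniform distributions and minimized by concentrated distributions.

- Uniform distributions have maximum entropy log₂(5) = 2.3219 bits
- The more "peaked" or concentrated a distribution, the lower its entropy

Entropies:
  H(A) = 2.3219 bits
  H(B) = 2.1930 bits
  H(C) = 1.1963 bits

Ranking: A > B > C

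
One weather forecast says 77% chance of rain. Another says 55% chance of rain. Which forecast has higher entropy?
55% forecast

Treat each forecast as a Bernoulli distribution. Binary entropy is maximized at p=0.5 and falls off symmetrically toward 0 or 1. The 55% forecast is closer to 50%, so it is more uncertain. H(77%) ≈ 0.778 bits, H(55%) ≈ 0.993 bits.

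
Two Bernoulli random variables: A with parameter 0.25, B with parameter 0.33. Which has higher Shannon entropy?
B

For binary distributions, entropy is maximized at p=0.5 and decreases as p moves toward 0 or 1.

H(A) = H(0.25) = 0.8113 bits
H(B) = H(0.33) = 0.9149 bits

Distribution B (p=0.33) is closer to uniform (p=0.5), so it has higher entropy.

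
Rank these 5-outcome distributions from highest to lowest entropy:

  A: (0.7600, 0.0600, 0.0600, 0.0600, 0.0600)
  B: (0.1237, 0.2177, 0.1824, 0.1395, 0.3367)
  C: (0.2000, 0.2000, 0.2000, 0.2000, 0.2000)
C > B > A

Key insight: Entropy is maximized by uniform distributions and minimized by concentrated distributions.

- Uniform distributions have maximum entropy log₂(5) = 2.3219 bits
- The more "peaked" or concentrated a distribution, the lower its entropy

Entropies:
  H(A) = 1.2750 bits
  H(B) = 2.2248 bits
  H(C) = 2.3219 bits

Ranking: C > B > A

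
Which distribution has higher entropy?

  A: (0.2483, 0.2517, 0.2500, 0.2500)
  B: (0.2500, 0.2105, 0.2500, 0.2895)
A

Both distributions are close to uniform, making this a harder comparison.

H(A) = 2.0000 bits
H(B) = 1.9910 bits

The distribution closer to uniform has higher entropy.
Answer: A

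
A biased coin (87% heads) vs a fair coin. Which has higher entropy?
Fair coin

The fair coin is uniform (p=0.5), maximizing binary entropy at 1 bit. The biased coin has H(0.87) ≈ 0.557 bits — its outcome is more predictable, so its entropy is lower.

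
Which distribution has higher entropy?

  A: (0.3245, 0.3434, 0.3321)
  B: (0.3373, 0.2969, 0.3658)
A

Both distributions are close to uniform, making this a harder comparison.

H(A) = 1.5846 bits
H(B) = 1.5797 bits

The distribution closer to uniform has higher entropy.
Answer: A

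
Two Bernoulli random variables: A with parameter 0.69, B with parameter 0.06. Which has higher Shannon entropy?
A

For binary distributions, entropy is maximized at p=0.5 and decreases as p moves toward 0 or 1.

H(A) = H(0.69) = 0.8932 bits
H(B) = H(0.06) = 0.3274 bits

Distribution A (p=0.69) is closer to uniform (p=0.5), so it has higher entropy.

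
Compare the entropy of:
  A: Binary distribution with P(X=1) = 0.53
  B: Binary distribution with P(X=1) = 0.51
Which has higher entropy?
B

For binary distributions, entropy is maximized at p=0.5 and decreases as p moves toward 0 or 1.

H(A) = H(0.53) = 0.9974 bits
H(B) = H(0.51) = 0.9997 bits

Distribution B (p=0.51) is closer to uniform (p=0.5), so it has higher entropy.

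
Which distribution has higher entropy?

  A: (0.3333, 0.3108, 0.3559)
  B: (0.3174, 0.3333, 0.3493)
B

Both distributions are close to uniform, making this a harder comparison.

H(A) = 1.5828 bits
H(B) = 1.5839 bits

The distribution closer to uniform has higher entropy.
Answer: B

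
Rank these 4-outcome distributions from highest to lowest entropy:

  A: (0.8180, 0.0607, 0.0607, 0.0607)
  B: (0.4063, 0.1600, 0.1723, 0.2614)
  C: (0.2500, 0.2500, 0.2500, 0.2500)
C > B > A

Key insight: Entropy is maximized by uniform distributions and minimized by concentrated distributions.

- Uniform distributions have maximum entropy log₂(4) = 2.0000 bits
- The more "peaked" or concentrated a distribution, the lower its entropy

Entropies:
  H(A) = 0.9729 bits
  H(B) = 1.8940 bits
  H(C) = 2.0000 bits

Ranking: C > B > A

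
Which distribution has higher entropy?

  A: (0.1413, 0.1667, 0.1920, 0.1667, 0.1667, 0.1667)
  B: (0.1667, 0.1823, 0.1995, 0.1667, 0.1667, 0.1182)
A

Both distributions are close to uniform, making this a harder comparison.

H(A) = 2.5794 bits
H(B) = 2.5682 bits

The distribution closer to uniform has higher entropy.
Answer: A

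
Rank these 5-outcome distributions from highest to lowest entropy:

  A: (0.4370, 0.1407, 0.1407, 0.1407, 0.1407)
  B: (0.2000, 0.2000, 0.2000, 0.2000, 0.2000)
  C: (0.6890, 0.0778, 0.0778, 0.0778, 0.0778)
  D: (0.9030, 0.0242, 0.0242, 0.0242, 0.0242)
B > A > C > D

Key insight: Entropy is maximized by uniform distributions and minimized by concentrated distributions.

Entropies:
  H(A) = 2.1145 bits
  H(B) = 2.3219 bits
  H(C) = 1.5163 bits
  H(D) = 0.6534 bits

Ranking: B > A > C > D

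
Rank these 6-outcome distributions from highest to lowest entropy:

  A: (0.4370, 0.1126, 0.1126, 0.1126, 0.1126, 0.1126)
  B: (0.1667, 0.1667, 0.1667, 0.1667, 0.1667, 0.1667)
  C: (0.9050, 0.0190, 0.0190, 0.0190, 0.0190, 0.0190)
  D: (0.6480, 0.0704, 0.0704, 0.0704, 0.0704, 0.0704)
B > A > D > C

Key insight: Entropy is maximized by uniform distributions and minimized by concentrated distributions.

Entropies:
  H(A) = 2.2958 bits
  H(B) = 2.5850 bits
  H(C) = 0.6735 bits
  H(D) = 1.7532 bits

Ranking: B > A > D > C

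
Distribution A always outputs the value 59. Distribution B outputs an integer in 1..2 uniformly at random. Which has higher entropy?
B

A is deterministic, so H(A) = 0. B is uniform over 2 outcomes, so H(B) = log₂(2) = 1.000 bits. Any distribution with genuine randomness has higher entropy than a deterministic one.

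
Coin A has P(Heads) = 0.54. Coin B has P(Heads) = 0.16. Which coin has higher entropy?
A

For binary distributions, entropy is maximized at p=0.5 and decreases as p moves toward 0 or 1.

H(A) = H(0.54) = 0.9954 bits
H(B) = H(0.16) = 0.6343 bits

Distribution A (p=0.54) is closer to uniform (p=0.5), so it has higher entropy.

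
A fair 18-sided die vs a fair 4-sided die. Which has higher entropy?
18-sided die

Both are uniform distributions; for uniform over n outcomes, H = log₂(n). H(18-sided) = log₂(18) = 4.170 bits and H(4-sided) = log₂(4) = 2.000 bits. More outcomes in a uniform distribution means higher entropy.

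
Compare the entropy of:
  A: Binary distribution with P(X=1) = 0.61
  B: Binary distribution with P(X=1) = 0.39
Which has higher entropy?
Equal

For binary distributions, entropy is maximized at p=0.5 and decreases as p moves toward 0 or 1.

H(A) = H(0.61) = 0.9648 bits
H(B) = H(0.39) = 0.9648 bits

Both distributions are equally far from uniform (|0.61-0.5| = |0.39-0.5|), so they have the same entropy.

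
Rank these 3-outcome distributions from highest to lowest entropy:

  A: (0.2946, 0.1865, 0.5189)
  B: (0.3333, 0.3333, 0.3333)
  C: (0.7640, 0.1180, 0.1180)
B > A > C

Key insight: Entropy is maximized by uniform distributions and minimized by concentrated distributions.

- Uniform distributions have maximum entropy log₂(3) = 1.5850 bits
- The more "peaked" or concentrated a distribution, the lower its entropy

Entropies:
  H(A) = 1.4624 bits
  H(B) = 1.5850 bits
  H(C) = 1.0243 bits

Ranking: B > A > C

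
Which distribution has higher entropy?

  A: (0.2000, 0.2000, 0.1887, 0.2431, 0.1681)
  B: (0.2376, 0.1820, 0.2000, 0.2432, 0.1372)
A

Both distributions are close to uniform, making this a harder comparison.

H(A) = 2.3113 bits
H(B) = 2.2936 bits

The distribution closer to uniform has higher entropy.
Answer: A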